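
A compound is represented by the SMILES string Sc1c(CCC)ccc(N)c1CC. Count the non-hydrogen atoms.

13

Every atom symbol written in the SMILES (organic subset) is one heavy atom; implicit H are not written.
Heavy atoms by element → C:11, N:1, S:1.
Total: 13.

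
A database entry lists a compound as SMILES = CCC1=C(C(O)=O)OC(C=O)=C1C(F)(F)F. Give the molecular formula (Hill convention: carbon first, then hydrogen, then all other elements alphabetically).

C9H7F3O4

Walk through each heavy atom and fill implicit hydrogens from standard valence (C 4, N 3, O 2, S 2, halogen 1):
  atom 1: C, bond orders sum to 1 (valence 4) → 3 H
  atom 2: C, bond orders sum to 2 (valence 4) → 2 H
  atom 3: C, bond orders sum to 4 (valence 4) → 0 H
  atom 4: C, bond orders sum to 4 (valence 4) → 0 H
  atom 5: C, bond orders sum to 4 (valence 4) → 0 H
  atom 6: O, bond orders sum to 1 (valence 2) → 1 H
  atom 7: O, bond orders sum to 2 (valence 2) → 0 H
  atom 8: O, bond orders sum to 2 (valence 2) → 0 H
  atom 9: C, bond orders sum to 4 (valence 4) → 0 H
  atom 10: C, bond orders sum to 3 (valence 4) → 1 H
  atom 11: O, bond orders sum to 2 (valence 2) → 0 H
  atom 12: C, bond orders sum to 4 (valence 4) → 0 H
  atom 13: C, bond orders sum to 4 (valence 4) → 0 H
  atom 14: F (halogen, monovalent) → 0 H
  atom 15: F (halogen, monovalent) → 0 H
  atom 16: F (halogen, monovalent) → 0 H
Totals → C:9, H:7, F:3, O:4.
In Hill order: C9H7F3O4.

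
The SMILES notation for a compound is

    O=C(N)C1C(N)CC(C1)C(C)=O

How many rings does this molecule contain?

In SMILES, each pair of matching ring-closure digits denotes one ring-closing bond; the number of such bonds equals the number of independent rings.
Ring-closure bonds here: 1.

1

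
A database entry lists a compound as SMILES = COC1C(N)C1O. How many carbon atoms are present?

4

Count every carbon token in the SMILES (each C, including those in ring-closure positions and inside branches).
Carbon count: 4.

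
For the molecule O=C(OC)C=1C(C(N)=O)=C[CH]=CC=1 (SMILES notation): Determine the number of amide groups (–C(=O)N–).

1

The amide motif appears at heavy-atom position 7 in the SMILES.
Other groups present: 1 ester.
Amide count: 1.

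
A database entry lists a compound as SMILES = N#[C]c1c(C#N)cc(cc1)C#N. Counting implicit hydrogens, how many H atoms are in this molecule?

Walk through each heavy atom and fill implicit hydrogens from standard valence (C 4, N 3, O 2, S 2, halogen 1); for lowercase aromatic atoms, an aromatic c carries 1 H when it has two neighbours and 0 H with three, and aromatic n carries 0 H:
  atom 1: N, bond orders sum to 3 (valence 3) → 0 H
  atom 2: C with explicit H count 0
  atom 3: aromatic c, 3 neighbours → 0 H
  atom 4: aromatic c, 3 neighbours → 0 H
  atom 5: C, bond orders sum to 4 (valence 4) → 0 H
  atom 6: N, bond orders sum to 3 (valence 3) → 0 H
  atom 7: aromatic c, 2 neighbours → 1 H
  atom 8: aromatic c, 3 neighbours → 0 H
  atom 9: aromatic c, 2 neighbours → 1 H
  atom 10: aromatic c, 2 neighbours → 1 H
  atom 11: C, bond orders sum to 4 (valence 4) → 0 H
  atom 12: N, bond orders sum to 3 (valence 3) → 0 H
Total hydrogens: 3.

3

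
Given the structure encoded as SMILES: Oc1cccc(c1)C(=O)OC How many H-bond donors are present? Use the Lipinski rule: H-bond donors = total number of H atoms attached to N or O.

1

Donors: find every N or O and count the H atoms it carries.
  atom 1 (O): bond orders sum to 1 → 1 H
  atom 9 (O): bond orders sum to 2 → 0 H
  atom 10 (O): bond orders sum to 2 → 0 H
Lipinski HBD = 1.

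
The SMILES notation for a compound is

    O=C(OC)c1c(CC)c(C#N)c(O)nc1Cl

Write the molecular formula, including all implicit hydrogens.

Walk through each heavy atom and fill implicit hydrogens from standard valence (C 4, N 3, O 2, S 2, halogen 1); for lowercase aromatic atoms, an aromatic c carries 1 H when it has two neighbours and 0 H with three, and aromatic n carries 0 H:
  atom 1: O, bond orders sum to 2 (valence 2) → 0 H
  atom 2: C, bond orders sum to 4 (valence 4) → 0 H
  atom 3: O, bond orders sum to 2 (valence 2) → 0 H
  atom 4: C, bond orders sum to 1 (valence 4) → 3 H
  atom 5: aromatic c, 3 neighbours → 0 H
  atom 6: aromatic c, 3 neighbours → 0 H
  atom 7: C, bond orders sum to 2 (valence 4) → 2 H
  atom 8: C, bond orders sum to 1 (valence 4) → 3 H
  atom 9: aromatic c, 3 neighbours → 0 H
  atom 10: C, bond orders sum to 4 (valence 4) → 0 H
  atom 11: N, bond orders sum to 3 (valence 3) → 0 H
  atom 12: aromatic c, 3 neighbours → 0 H
  atom 13: O, bond orders sum to 1 (valence 2) → 1 H
  atom 14: aromatic n, 2 neighbours → 0 H
  atom 15: aromatic c, 3 neighbours → 0 H
  atom 16: Cl (halogen, monovalent) → 0 H
Totals → C:10, H:9, Cl:1, N:2, O:3.
In Hill order: C10H9ClN2O3.

C10H9ClN2O3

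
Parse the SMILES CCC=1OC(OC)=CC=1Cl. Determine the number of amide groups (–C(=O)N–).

Scan the SMILES for the amide motif — none present.
Groups that are present: 1 ether.

0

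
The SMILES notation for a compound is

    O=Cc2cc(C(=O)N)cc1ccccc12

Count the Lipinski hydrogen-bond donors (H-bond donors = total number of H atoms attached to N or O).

Donors: find every N or O and count the H atoms it carries.
  atom 1 (O): bond orders sum to 2 → 0 H
  atom 7 (O): bond orders sum to 2 → 0 H
  atom 8 (N): bond orders sum to 1 → 2 H
Lipinski HBD = 2.

2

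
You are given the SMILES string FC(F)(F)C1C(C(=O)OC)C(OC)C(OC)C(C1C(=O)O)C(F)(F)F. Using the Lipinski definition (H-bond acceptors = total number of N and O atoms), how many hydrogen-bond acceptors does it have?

6

N atoms: 0; O atoms: 6.
Lipinski HBA = 0 + 6 = 6.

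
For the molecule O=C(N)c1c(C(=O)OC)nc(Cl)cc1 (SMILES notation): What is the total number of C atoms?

8

Count every carbon token in the SMILES (each C, including those in ring-closure positions and inside branches).
Carbon count: 8.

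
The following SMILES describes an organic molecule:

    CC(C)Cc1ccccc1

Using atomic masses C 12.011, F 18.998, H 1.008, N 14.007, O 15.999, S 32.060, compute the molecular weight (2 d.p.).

First, the molecular formula is C10H14 (counting implicit H from valence).
  C: 10 × 12.011 = 120.110
  H: 14 × 1.008 = 14.112
Sum: 10×12.011 + 14×1.008 = 134.222 → 134.22 g/mol.

134.22 g/mol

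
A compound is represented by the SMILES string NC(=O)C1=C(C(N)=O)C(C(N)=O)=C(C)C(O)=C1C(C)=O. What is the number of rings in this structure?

In SMILES, each pair of matching ring-closure digits denotes one ring-closing bond; the number of such bonds equals the number of independent rings.
Ring-closure bonds here: 1.

1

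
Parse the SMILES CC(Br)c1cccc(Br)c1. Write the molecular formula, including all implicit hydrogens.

C8H8Br2

Walk through each heavy atom and fill implicit hydrogens from standard valence (C 4, N 3, O 2, S 2, halogen 1); for lowercase aromatic atoms, an aromatic c carries 1 H when it has two neighbours and 0 H with three, and aromatic n carries 0 H:
  atom 1: C, bond orders sum to 1 (valence 4) → 3 H
  atom 2: C, bond orders sum to 3 (valence 4) → 1 H
  atom 3: Br (halogen, monovalent) → 0 H
  atom 4: aromatic c, 3 neighbours → 0 H
  atom 5: aromatic c, 2 neighbours → 1 H
  atom 6: aromatic c, 2 neighbours → 1 H
  atom 7: aromatic c, 2 neighbours → 1 H
  atom 8: aromatic c, 3 neighbours → 0 H
  atom 9: Br (halogen, monovalent) → 0 H
  atom 10: aromatic c, 2 neighbours → 1 H
Totals → C:8, H:8, Br:2.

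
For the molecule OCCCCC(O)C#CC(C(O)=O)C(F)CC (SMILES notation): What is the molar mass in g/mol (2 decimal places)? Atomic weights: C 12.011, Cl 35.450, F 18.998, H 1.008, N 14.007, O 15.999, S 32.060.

First, the molecular formula is C12H19FO4 (counting implicit H from valence).
  C: 12 × 12.011 = 144.132
  F: 1 × 18.998 = 18.998
  H: 19 × 1.008 = 19.152
  O: 4 × 15.999 = 63.996
Sum: 12×12.011 + 1×18.998 + 19×1.008 + 4×15.999 = 246.278 → 246.28 g/mol.

246.28 g/mol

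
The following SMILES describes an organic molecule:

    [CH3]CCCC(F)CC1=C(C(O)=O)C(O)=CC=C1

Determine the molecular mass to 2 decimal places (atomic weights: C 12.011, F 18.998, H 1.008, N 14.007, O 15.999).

240.27 g/mol

First, the molecular formula is C13H17FO3 (counting implicit H from valence).
  C: 13 × 12.011 = 156.143
  F: 1 × 18.998 = 18.998
  H: 17 × 1.008 = 17.136
  O: 3 × 15.999 = 47.997
Sum: 13×12.011 + 1×18.998 + 17×1.008 + 3×15.999 = 240.274 → 240.27 g/mol.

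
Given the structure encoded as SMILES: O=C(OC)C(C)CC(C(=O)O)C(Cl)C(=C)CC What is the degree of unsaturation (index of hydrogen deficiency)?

3

Degree of unsaturation = (number of rings) + (number of π bonds).
Ring closures in the SMILES: 0.
π bonds: 3 double bonds (each 1 DoU) → 3 DoU from unsaturation.
Total DoU = 0 + 3 = 3.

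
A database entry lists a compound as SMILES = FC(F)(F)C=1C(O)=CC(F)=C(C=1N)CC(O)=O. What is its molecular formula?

Walk through each heavy atom and fill implicit hydrogens from standard valence (C 4, N 3, O 2, S 2, halogen 1):
  atom 1: F (halogen, monovalent) → 0 H
  atom 2: C, bond orders sum to 4 (valence 4) → 0 H
  atom 3: F (halogen, monovalent) → 0 H
  atom 4: F (halogen, monovalent) → 0 H
  atom 5: C, bond orders sum to 4 (valence 4) → 0 H
  atom 6: C, bond orders sum to 4 (valence 4) → 0 H
  atom 7: O, bond orders sum to 1 (valence 2) → 1 H
  atom 8: C, bond orders sum to 3 (valence 4) → 1 H
  atom 9: C, bond orders sum to 4 (valence 4) → 0 H
  atom 10: F (halogen, monovalent) → 0 H
  atom 11: C, bond orders sum to 4 (valence 4) → 0 H
  atom 12: C, bond orders sum to 4 (valence 4) → 0 H
  atom 13: N, bond orders sum to 1 (valence 3) → 2 H
  atom 14: C, bond orders sum to 2 (valence 4) → 2 H
  atom 15: C, bond orders sum to 4 (valence 4) → 0 H
  atom 16: O, bond orders sum to 1 (valence 2) → 1 H
  atom 17: O, bond orders sum to 2 (valence 2) → 0 H
Totals → C:9, H:7, F:4, N:1, O:3.
In Hill order: C9H7F4NO3.

C9H7F4NO3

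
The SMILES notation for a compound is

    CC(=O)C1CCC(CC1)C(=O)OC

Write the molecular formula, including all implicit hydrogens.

C10H16O3

Walk through each heavy atom and fill implicit hydrogens from standard valence (C 4, N 3, O 2, S 2, halogen 1):
  atom 1: C, bond orders sum to 1 (valence 4) → 3 H
  atom 2: C, bond orders sum to 4 (valence 4) → 0 H
  atom 3: O, bond orders sum to 2 (valence 2) → 0 H
  atom 4: C, bond orders sum to 3 (valence 4) → 1 H
  atom 5: C, bond orders sum to 2 (valence 4) → 2 H
  atom 6: C, bond orders sum to 2 (valence 4) → 2 H
  atom 7: C, bond orders sum to 3 (valence 4) → 1 H
  atom 8: C, bond orders sum to 2 (valence 4) → 2 H
  atom 9: C, bond orders sum to 2 (valence 4) → 2 H
  atom 10: C, bond orders sum to 4 (valence 4) → 0 H
  atom 11: O, bond orders sum to 2 (valence 2) → 0 H
  atom 12: O, bond orders sum to 2 (valence 2) → 0 H
  atom 13: C, bond orders sum to 1 (valence 4) → 3 H
Totals → C:10, H:16, O:3.
In Hill order: C10H16O3.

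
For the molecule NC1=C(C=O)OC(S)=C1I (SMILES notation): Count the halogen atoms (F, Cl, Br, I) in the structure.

1

Halogen atoms appear at heavy-atom position 10 (1×I).
Other groups present: 1 aldehyde, 1 primary amine, 1 thiol.
Halogen count: 1.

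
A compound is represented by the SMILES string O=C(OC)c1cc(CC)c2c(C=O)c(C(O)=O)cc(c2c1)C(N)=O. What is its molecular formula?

C17H15NO6

Walk through each heavy atom and fill implicit hydrogens from standard valence (C 4, N 3, O 2, S 2, halogen 1); for lowercase aromatic atoms, an aromatic c carries 1 H when it has two neighbours and 0 H with three, and aromatic n carries 0 H:
  atom 1: O, bond orders sum to 2 (valence 2) → 0 H
  atom 2: C, bond orders sum to 4 (valence 4) → 0 H
  atom 3: O, bond orders sum to 2 (valence 2) → 0 H
  atom 4: C, bond orders sum to 1 (valence 4) → 3 H
  atom 5: aromatic c, 3 neighbours → 0 H
  atom 6: aromatic c, 2 neighbours → 1 H
  atom 7: aromatic c, 3 neighbours → 0 H
  atom 8: C, bond orders sum to 2 (valence 4) → 2 H
  atom 9: C, bond orders sum to 1 (valence 4) → 3 H
  atom 10: aromatic c, 3 neighbours → 0 H
  atom 11: aromatic c, 3 neighbours → 0 H
  atom 12: C, bond orders sum to 3 (valence 4) → 1 H
  atom 13: O, bond orders sum to 2 (valence 2) → 0 H
  atom 14: aromatic c, 3 neighbours → 0 H
  atom 15: C, bond orders sum to 4 (valence 4) → 0 H
  atom 16: O, bond orders sum to 1 (valence 2) → 1 H
  atom 17: O, bond orders sum to 2 (valence 2) → 0 H
  atom 18: aromatic c, 2 neighbours → 1 H
  atom 19: aromatic c, 3 neighbours → 0 H
  atom 20: aromatic c, 3 neighbours → 0 H
  atom 21: aromatic c, 2 neighbours → 1 H
  atom 22: C, bond orders sum to 4 (valence 4) → 0 H
  atom 23: N, bond orders sum to 1 (valence 3) → 2 H
  atom 24: O, bond orders sum to 2 (valence 2) → 0 H
Totals → C:17, H:15, N:1, O:6.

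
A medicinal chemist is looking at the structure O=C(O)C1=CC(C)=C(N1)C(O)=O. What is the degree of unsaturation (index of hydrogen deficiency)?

Degree of unsaturation = (number of rings) + (number of π bonds).
Ring closures in the SMILES: 1.
π bonds: 4 double bonds (each 1 DoU) → 4 DoU from unsaturation.
Total DoU = 1 + 4 = 5.

5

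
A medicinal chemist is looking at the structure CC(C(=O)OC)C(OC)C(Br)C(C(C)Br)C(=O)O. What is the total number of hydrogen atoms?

Walk through each heavy atom and fill implicit hydrogens from standard valence (C 4, N 3, O 2, S 2, halogen 1):
  atom 1: C, bond orders sum to 1 (valence 4) → 3 H
  atom 2: C, bond orders sum to 3 (valence 4) → 1 H
  atom 3: C, bond orders sum to 4 (valence 4) → 0 H
  atom 4: O, bond orders sum to 2 (valence 2) → 0 H
  atom 5: O, bond orders sum to 2 (valence 2) → 0 H
  atom 6: C, bond orders sum to 1 (valence 4) → 3 H
  atom 7: C, bond orders sum to 3 (valence 4) → 1 H
  atom 8: O, bond orders sum to 2 (valence 2) → 0 H
  atom 9: C, bond orders sum to 1 (valence 4) → 3 H
  atom 10: C, bond orders sum to 3 (valence 4) → 1 H
  atom 11: Br (halogen, monovalent) → 0 H
  atom 12: C, bond orders sum to 3 (valence 4) → 1 H
  atom 13: C, bond orders sum to 3 (valence 4) → 1 H
  atom 14: C, bond orders sum to 1 (valence 4) → 3 H
  atom 15: Br (halogen, monovalent) → 0 H
  atom 16: C, bond orders sum to 4 (valence 4) → 0 H
  atom 17: O, bond orders sum to 2 (valence 2) → 0 H
  atom 18: O, bond orders sum to 1 (valence 2) → 1 H
Total hydrogens: 18.

18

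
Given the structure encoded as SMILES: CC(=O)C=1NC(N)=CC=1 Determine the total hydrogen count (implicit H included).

Walk through each heavy atom and fill implicit hydrogens from standard valence (C 4, N 3, O 2, S 2, halogen 1):
  atom 1: C, bond orders sum to 1 (valence 4) → 3 H
  atom 2: C, bond orders sum to 4 (valence 4) → 0 H
  atom 3: O, bond orders sum to 2 (valence 2) → 0 H
  atom 4: C, bond orders sum to 4 (valence 4) → 0 H
  atom 5: N, bond orders sum to 2 (valence 3) → 1 H
  atom 6: C, bond orders sum to 4 (valence 4) → 0 H
  atom 7: N, bond orders sum to 1 (valence 3) → 2 H
  atom 8: C, bond orders sum to 3 (valence 4) → 1 H
  atom 9: C, bond orders sum to 3 (valence 4) → 1 H
Total hydrogens: 8.

8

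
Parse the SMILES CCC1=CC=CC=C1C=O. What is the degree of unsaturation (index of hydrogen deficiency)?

5

Degree of unsaturation = (number of rings) + (number of π bonds).
Ring closures in the SMILES: 1.
π bonds: 4 double bonds (each 1 DoU) → 4 DoU from unsaturation.
Total DoU = 1 + 4 = 5.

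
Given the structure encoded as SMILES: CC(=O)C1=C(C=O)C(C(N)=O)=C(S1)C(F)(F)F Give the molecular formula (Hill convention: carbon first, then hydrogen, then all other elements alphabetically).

Walk through each heavy atom and fill implicit hydrogens from standard valence (C 4, N 3, O 2, S 2, halogen 1):
  atom 1: C, bond orders sum to 1 (valence 4) → 3 H
  atom 2: C, bond orders sum to 4 (valence 4) → 0 H
  atom 3: O, bond orders sum to 2 (valence 2) → 0 H
  atom 4: C, bond orders sum to 4 (valence 4) → 0 H
  atom 5: C, bond orders sum to 4 (valence 4) → 0 H
  atom 6: C, bond orders sum to 3 (valence 4) → 1 H
  atom 7: O, bond orders sum to 2 (valence 2) → 0 H
  atom 8: C, bond orders sum to 4 (valence 4) → 0 H
  atom 9: C, bond orders sum to 4 (valence 4) → 0 H
  atom 10: N, bond orders sum to 1 (valence 3) → 2 H
  atom 11: O, bond orders sum to 2 (valence 2) → 0 H
  atom 12: C, bond orders sum to 4 (valence 4) → 0 H
  atom 13: S, bond orders sum to 2 (valence 2) → 0 H
  atom 14: C, bond orders sum to 4 (valence 4) → 0 H
  atom 15: F (halogen, monovalent) → 0 H
  atom 16: F (halogen, monovalent) → 0 H
  atom 17: F (halogen, monovalent) → 0 H
Totals → C:9, H:6, F:3, N:1, O:3, S:1.
In Hill order: C9H6F3NO3S.

C9H6F3NO3S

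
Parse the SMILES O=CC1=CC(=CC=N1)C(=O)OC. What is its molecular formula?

C8H7NO3

Walk through each heavy atom and fill implicit hydrogens from standard valence (C 4, N 3, O 2, S 2, halogen 1):
  atom 1: O, bond orders sum to 2 (valence 2) → 0 H
  atom 2: C, bond orders sum to 3 (valence 4) → 1 H
  atom 3: C, bond orders sum to 4 (valence 4) → 0 H
  atom 4: C, bond orders sum to 3 (valence 4) → 1 H
  atom 5: C, bond orders sum to 4 (valence 4) → 0 H
  atom 6: C, bond orders sum to 3 (valence 4) → 1 H
  atom 7: C, bond orders sum to 3 (valence 4) → 1 H
  atom 8: N, bond orders sum to 3 (valence 3) → 0 H
  atom 9: C, bond orders sum to 4 (valence 4) → 0 H
  atom 10: O, bond orders sum to 2 (valence 2) → 0 H
  atom 11: O, bond orders sum to 2 (valence 2) → 0 H
  atom 12: C, bond orders sum to 1 (valence 4) → 3 H
Totals → C:8, H:7, N:1, O:3.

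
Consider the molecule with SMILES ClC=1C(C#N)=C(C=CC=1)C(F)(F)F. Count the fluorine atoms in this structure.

3

Scan the SMILES for F atoms (remember two-letter symbols like Cl and Br are single atoms).
Fluorine count: 3.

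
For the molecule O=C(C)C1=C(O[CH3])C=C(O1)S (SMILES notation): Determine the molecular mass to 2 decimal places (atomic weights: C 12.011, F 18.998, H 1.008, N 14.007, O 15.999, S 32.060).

172.20 g/mol

First, the molecular formula is C7H8O3S (counting implicit H from valence).
  C: 7 × 12.011 = 84.077
  H: 8 × 1.008 = 8.064
  O: 3 × 15.999 = 47.997
  S: 1 × 32.060 = 32.060
Sum: 7×12.011 + 8×1.008 + 3×15.999 + 1×32.060 = 172.198 → 172.20 g/mol.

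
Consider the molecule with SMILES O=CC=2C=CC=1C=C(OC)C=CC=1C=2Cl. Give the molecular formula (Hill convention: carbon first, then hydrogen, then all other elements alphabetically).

C12H9ClO2

Walk through each heavy atom and fill implicit hydrogens from standard valence (C 4, N 3, O 2, S 2, halogen 1):
  atom 1: O, bond orders sum to 2 (valence 2) → 0 H
  atom 2: C, bond orders sum to 3 (valence 4) → 1 H
  atom 3: C, bond orders sum to 4 (valence 4) → 0 H
  atom 4: C, bond orders sum to 3 (valence 4) → 1 H
  atom 5: C, bond orders sum to 3 (valence 4) → 1 H
  atom 6: C, bond orders sum to 4 (valence 4) → 0 H
  atom 7: C, bond orders sum to 3 (valence 4) → 1 H
  atom 8: C, bond orders sum to 4 (valence 4) → 0 H
  atom 9: O, bond orders sum to 2 (valence 2) → 0 H
  atom 10: C, bond orders sum to 1 (valence 4) → 3 H
  atom 11: C, bond orders sum to 3 (valence 4) → 1 H
  atom 12: C, bond orders sum to 3 (valence 4) → 1 H
  atom 13: C, bond orders sum to 4 (valence 4) → 0 H
  atom 14: C, bond orders sum to 4 (valence 4) → 0 H
  atom 15: Cl (halogen, monovalent) → 0 H
Totals → C:12, H:9, Cl:1, O:2.
In Hill order: C12H9ClO2.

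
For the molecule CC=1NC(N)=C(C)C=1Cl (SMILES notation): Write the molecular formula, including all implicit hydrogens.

Walk through each heavy atom and fill implicit hydrogens from standard valence (C 4, N 3, O 2, S 2, halogen 1):
  atom 1: C, bond orders sum to 1 (valence 4) → 3 H
  atom 2: C, bond orders sum to 4 (valence 4) → 0 H
  atom 3: N, bond orders sum to 2 (valence 3) → 1 H
  atom 4: C, bond orders sum to 4 (valence 4) → 0 H
  atom 5: N, bond orders sum to 1 (valence 3) → 2 H
  atom 6: C, bond orders sum to 4 (valence 4) → 0 H
  atom 7: C, bond orders sum to 1 (valence 4) → 3 H
  atom 8: C, bond orders sum to 4 (valence 4) → 0 H
  atom 9: Cl (halogen, monovalent) → 0 H
Totals → C:6, H:9, Cl:1, N:2.

C6H9ClN2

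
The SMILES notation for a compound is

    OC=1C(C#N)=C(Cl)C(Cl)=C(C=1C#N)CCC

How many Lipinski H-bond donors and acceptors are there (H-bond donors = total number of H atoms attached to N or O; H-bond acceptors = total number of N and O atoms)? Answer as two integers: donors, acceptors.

Donors: find every N or O and count the H atoms it carries.
  atom 1 (O): bond orders sum to 1 → 1 H
  atom 5 (N): bond orders sum to 3 → 0 H
  atom 13 (N): bond orders sum to 3 → 0 H
Lipinski HBD = 1.
Acceptors: N atoms = 2, O atoms = 1 → HBA = 3.

1, 3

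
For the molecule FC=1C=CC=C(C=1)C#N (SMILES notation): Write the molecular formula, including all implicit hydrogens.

Walk through each heavy atom and fill implicit hydrogens from standard valence (C 4, N 3, O 2, S 2, halogen 1):
  atom 1: F (halogen, monovalent) → 0 H
  atom 2: C, bond orders sum to 4 (valence 4) → 0 H
  atom 3: C, bond orders sum to 3 (valence 4) → 1 H
  atom 4: C, bond orders sum to 3 (valence 4) → 1 H
  atom 5: C, bond orders sum to 3 (valence 4) → 1 H
  atom 6: C, bond orders sum to 4 (valence 4) → 0 H
  atom 7: C, bond orders sum to 3 (valence 4) → 1 H
  atom 8: C, bond orders sum to 4 (valence 4) → 0 H
  atom 9: N, bond orders sum to 3 (valence 3) → 0 H
Totals → C:7, H:4, F:1, N:1.

C7H4FN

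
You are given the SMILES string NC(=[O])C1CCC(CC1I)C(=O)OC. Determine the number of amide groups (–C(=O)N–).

1

The amide motif appears at heavy-atom position 2 in the SMILES.
Other groups present: 1 ester.
Amide count: 1.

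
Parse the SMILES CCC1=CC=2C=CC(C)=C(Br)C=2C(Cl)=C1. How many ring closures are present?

In SMILES, each pair of matching ring-closure digits denotes one ring-closing bond; the number of such bonds equals the number of independent rings.
Ring-closure bonds here: 2.

2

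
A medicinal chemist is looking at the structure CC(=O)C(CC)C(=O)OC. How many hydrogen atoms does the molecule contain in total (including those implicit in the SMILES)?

Walk through each heavy atom and fill implicit hydrogens from standard valence (C 4, N 3, O 2, S 2, halogen 1):
  atom 1: C, bond orders sum to 1 (valence 4) → 3 H
  atom 2: C, bond orders sum to 4 (valence 4) → 0 H
  atom 3: O, bond orders sum to 2 (valence 2) → 0 H
  atom 4: C, bond orders sum to 3 (valence 4) → 1 H
  atom 5: C, bond orders sum to 2 (valence 4) → 2 H
  atom 6: C, bond orders sum to 1 (valence 4) → 3 H
  atom 7: C, bond orders sum to 4 (valence 4) → 0 H
  atom 8: O, bond orders sum to 2 (valence 2) → 0 H
  atom 9: O, bond orders sum to 2 (valence 2) → 0 H
  atom 10: C, bond orders sum to 1 (valence 4) → 3 H
Total hydrogens: 12.

12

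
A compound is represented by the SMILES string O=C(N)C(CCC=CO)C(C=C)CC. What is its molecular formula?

C11H19NO2

Walk through each heavy atom and fill implicit hydrogens from standard valence (C 4, N 3, O 2, S 2, halogen 1):
  atom 1: O, bond orders sum to 2 (valence 2) → 0 H
  atom 2: C, bond orders sum to 4 (valence 4) → 0 H
  atom 3: N, bond orders sum to 1 (valence 3) → 2 H
  atom 4: C, bond orders sum to 3 (valence 4) → 1 H
  atom 5: C, bond orders sum to 2 (valence 4) → 2 H
  atom 6: C, bond orders sum to 2 (valence 4) → 2 H
  atom 7: C, bond orders sum to 3 (valence 4) → 1 H
  atom 8: C, bond orders sum to 3 (valence 4) → 1 H
  atom 9: O, bond orders sum to 1 (valence 2) → 1 H
  atom 10: C, bond orders sum to 3 (valence 4) → 1 H
  atom 11: C, bond orders sum to 3 (valence 4) → 1 H
  atom 12: C, bond orders sum to 2 (valence 4) → 2 H
  atom 13: C, bond orders sum to 2 (valence 4) → 2 H
  atom 14: C, bond orders sum to 1 (valence 4) → 3 H
Totals → C:11, H:19, N:1, O:2.
In Hill order: C11H19NO2.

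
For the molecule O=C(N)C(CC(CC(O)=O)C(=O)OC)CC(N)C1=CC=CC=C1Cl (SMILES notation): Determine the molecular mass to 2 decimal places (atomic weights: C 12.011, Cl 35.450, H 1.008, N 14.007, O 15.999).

First, the molecular formula is C16H21ClN2O5 (counting implicit H from valence).
  C: 16 × 12.011 = 192.176
  Cl: 1 × 35.450 = 35.450
  H: 21 × 1.008 = 21.168
  N: 2 × 14.007 = 28.014
  O: 5 × 15.999 = 79.995
Sum: 16×12.011 + 1×35.450 + 21×1.008 + 2×14.007 + 5×15.999 = 356.803 → 356.80 g/mol.

356.80 g/mol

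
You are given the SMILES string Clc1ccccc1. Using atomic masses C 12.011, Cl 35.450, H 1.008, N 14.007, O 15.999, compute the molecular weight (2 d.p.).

112.56 g/mol

First, the molecular formula is C6H5Cl (counting implicit H from valence).
  C: 6 × 12.011 = 72.066
  Cl: 1 × 35.450 = 35.450
  H: 5 × 1.008 = 5.040
Sum: 6×12.011 + 1×35.450 + 5×1.008 = 112.556 → 112.56 g/mol.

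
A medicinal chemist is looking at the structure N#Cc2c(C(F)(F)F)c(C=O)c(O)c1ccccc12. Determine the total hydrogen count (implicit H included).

Walk through each heavy atom and fill implicit hydrogens from standard valence (C 4, N 3, O 2, S 2, halogen 1); for lowercase aromatic atoms, an aromatic c carries 1 H when it has two neighbours and 0 H with three, and aromatic n carries 0 H:
  atom 1: N, bond orders sum to 3 (valence 3) → 0 H
  atom 2: C, bond orders sum to 4 (valence 4) → 0 H
  atom 3: aromatic c, 3 neighbours → 0 H
  atom 4: aromatic c, 3 neighbours → 0 H
  atom 5: C, bond orders sum to 4 (valence 4) → 0 H
  atom 6: F (halogen, monovalent) → 0 H
  atom 7: F (halogen, monovalent) → 0 H
  atom 8: F (halogen, monovalent) → 0 H
  atom 9: aromatic c, 3 neighbours → 0 H
  atom 10: C, bond orders sum to 3 (valence 4) → 1 H
  atom 11: O, bond orders sum to 2 (valence 2) → 0 H
  atom 12: aromatic c, 3 neighbours → 0 H
  atom 13: O, bond orders sum to 1 (valence 2) → 1 H
  atom 14: aromatic c, 3 neighbours → 0 H
  atom 15: aromatic c, 2 neighbours → 1 H
  atom 16: aromatic c, 2 neighbours → 1 H
  atom 17: aromatic c, 2 neighbours → 1 H
  atom 18: aromatic c, 2 neighbours → 1 H
  atom 19: aromatic c, 3 neighbours → 0 H
Total hydrogens: 6.

6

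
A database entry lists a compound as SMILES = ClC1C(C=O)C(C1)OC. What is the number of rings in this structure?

1

In SMILES, each pair of matching ring-closure digits denotes one ring-closing bond; the number of such bonds equals the number of independent rings.
Ring-closure bonds here: 1.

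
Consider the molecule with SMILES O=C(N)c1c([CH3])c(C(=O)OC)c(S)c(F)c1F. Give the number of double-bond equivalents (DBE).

Molecular formula: C10H9F2NO3S.
DoU = (2C + 2 + N − H − X) / 2, where X is the halogen count and O/S are ignored.
    = (2·10 + 2 + 1 − 9 − 2) / 2 = 12 / 2 = 6.

6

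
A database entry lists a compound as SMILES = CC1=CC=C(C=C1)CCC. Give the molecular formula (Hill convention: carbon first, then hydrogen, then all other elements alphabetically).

Walk through each heavy atom and fill implicit hydrogens from standard valence (C 4, N 3, O 2, S 2, halogen 1):
  atom 1: C, bond orders sum to 1 (valence 4) → 3 H
  atom 2: C, bond orders sum to 4 (valence 4) → 0 H
  atom 3: C, bond orders sum to 3 (valence 4) → 1 H
  atom 4: C, bond orders sum to 3 (valence 4) → 1 H
  atom 5: C, bond orders sum to 4 (valence 4) → 0 H
  atom 6: C, bond orders sum to 3 (valence 4) → 1 H
  atom 7: C, bond orders sum to 3 (valence 4) → 1 H
  atom 8: C, bond orders sum to 2 (valence 4) → 2 H
  atom 9: C, bond orders sum to 2 (valence 4) → 2 H
  atom 10: C, bond orders sum to 1 (valence 4) → 3 H
Totals → C:10, H:14.

C10H14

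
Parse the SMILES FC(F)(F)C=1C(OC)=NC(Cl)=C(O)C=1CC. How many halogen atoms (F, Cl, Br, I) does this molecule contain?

Halogen atoms appear at heavy-atom positions 1, 3, 4, 11 (1×Cl, 3×F).
Other groups present: 1 ether, 1 hydroxyl.
Halogen count: 4.

4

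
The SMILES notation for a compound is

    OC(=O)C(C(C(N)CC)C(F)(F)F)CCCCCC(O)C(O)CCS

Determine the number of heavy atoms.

25

Every atom symbol written in the SMILES (organic subset) is one heavy atom; implicit H are not written.
Heavy atoms by element → C:16, F:3, N:1, O:4, S:1.
Total: 25.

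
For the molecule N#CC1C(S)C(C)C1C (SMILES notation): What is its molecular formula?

Walk through each heavy atom and fill implicit hydrogens from standard valence (C 4, N 3, O 2, S 2, halogen 1):
  atom 1: N, bond orders sum to 3 (valence 3) → 0 H
  atom 2: C, bond orders sum to 4 (valence 4) → 0 H
  atom 3: C, bond orders sum to 3 (valence 4) → 1 H
  atom 4: C, bond orders sum to 3 (valence 4) → 1 H
  atom 5: S, bond orders sum to 1 (valence 2) → 1 H
  atom 6: C, bond orders sum to 3 (valence 4) → 1 H
  atom 7: C, bond orders sum to 1 (valence 4) → 3 H
  atom 8: C, bond orders sum to 3 (valence 4) → 1 H
  atom 9: C, bond orders sum to 1 (valence 4) → 3 H
Totals → C:7, H:11, N:1, S:1.

C7H11NS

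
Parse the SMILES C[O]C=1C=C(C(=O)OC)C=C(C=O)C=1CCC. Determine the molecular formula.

Walk through each heavy atom and fill implicit hydrogens from standard valence (C 4, N 3, O 2, S 2, halogen 1):
  atom 1: C, bond orders sum to 1 (valence 4) → 3 H
  atom 2: O with explicit H count 0
  atom 3: C, bond orders sum to 4 (valence 4) → 0 H
  atom 4: C, bond orders sum to 3 (valence 4) → 1 H
  atom 5: C, bond orders sum to 4 (valence 4) → 0 H
  atom 6: C, bond orders sum to 4 (valence 4) → 0 H
  atom 7: O, bond orders sum to 2 (valence 2) → 0 H
  atom 8: O, bond orders sum to 2 (valence 2) → 0 H
  atom 9: C, bond orders sum to 1 (valence 4) → 3 H
  atom 10: C, bond orders sum to 3 (valence 4) → 1 H
  atom 11: C, bond orders sum to 4 (valence 4) → 0 H
  atom 12: C, bond orders sum to 3 (valence 4) → 1 H
  atom 13: O, bond orders sum to 2 (valence 2) → 0 H
  atom 14: C, bond orders sum to 4 (valence 4) → 0 H
  atom 15: C, bond orders sum to 2 (valence 4) → 2 H
  atom 16: C, bond orders sum to 2 (valence 4) → 2 H
  atom 17: C, bond orders sum to 1 (valence 4) → 3 H
Totals → C:13, H:16, O:4.

C13H16O4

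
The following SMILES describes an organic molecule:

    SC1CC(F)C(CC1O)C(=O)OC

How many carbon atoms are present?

Count every carbon token in the SMILES (each C, including those in ring-closure positions and inside branches).
Carbon count: 8.

8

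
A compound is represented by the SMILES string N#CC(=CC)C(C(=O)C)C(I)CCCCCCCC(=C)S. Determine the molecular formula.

Walk through each heavy atom and fill implicit hydrogens from standard valence (C 4, N 3, O 2, S 2, halogen 1):
  atom 1: N, bond orders sum to 3 (valence 3) → 0 H
  atom 2: C, bond orders sum to 4 (valence 4) → 0 H
  atom 3: C, bond orders sum to 4 (valence 4) → 0 H
  atom 4: C, bond orders sum to 3 (valence 4) → 1 H
  atom 5: C, bond orders sum to 1 (valence 4) → 3 H
  atom 6: C, bond orders sum to 3 (valence 4) → 1 H
  atom 7: C, bond orders sum to 4 (valence 4) → 0 H
  atom 8: O, bond orders sum to 2 (valence 2) → 0 H
  atom 9: C, bond orders sum to 1 (valence 4) → 3 H
  atom 10: C, bond orders sum to 3 (valence 4) → 1 H
  atom 11: I (halogen, monovalent) → 0 H
  atom 12: C, bond orders sum to 2 (valence 4) → 2 H
  atom 13: C, bond orders sum to 2 (valence 4) → 2 H
  atom 14: C, bond orders sum to 2 (valence 4) → 2 H
  atom 15: C, bond orders sum to 2 (valence 4) → 2 H
  atom 16: C, bond orders sum to 2 (valence 4) → 2 H
  atom 17: C, bond orders sum to 2 (valence 4) → 2 H
  atom 18: C, bond orders sum to 2 (valence 4) → 2 H
  atom 19: C, bond orders sum to 4 (valence 4) → 0 H
  atom 20: C, bond orders sum to 2 (valence 4) → 2 H
  atom 21: S, bond orders sum to 1 (valence 2) → 1 H
Totals → C:17, H:26, I:1, N:1, O:1, S:1.
In Hill order: C17H26INOS.

C17H26INOS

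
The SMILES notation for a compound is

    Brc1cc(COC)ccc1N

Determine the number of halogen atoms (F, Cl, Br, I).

1

Halogen atoms appear at heavy-atom position 1 (1×Br).
Other groups present: 1 ether, 1 primary amine.
Halogen count: 1.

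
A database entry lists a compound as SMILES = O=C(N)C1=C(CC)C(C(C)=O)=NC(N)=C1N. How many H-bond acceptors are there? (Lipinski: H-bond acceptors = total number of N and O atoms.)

N atoms: 4; O atoms: 2.
Lipinski HBA = 4 + 2 = 6.

6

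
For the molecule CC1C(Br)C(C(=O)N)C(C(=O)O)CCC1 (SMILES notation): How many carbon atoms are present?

10

Count every carbon token in the SMILES (each C, including those in ring-closure positions and inside branches).
Carbon count: 10.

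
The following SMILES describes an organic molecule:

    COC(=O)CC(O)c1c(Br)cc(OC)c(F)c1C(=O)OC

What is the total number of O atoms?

Scan the SMILES for O atoms (remember two-letter symbols like Cl and Br are single atoms).
Oxygen count: 6.

6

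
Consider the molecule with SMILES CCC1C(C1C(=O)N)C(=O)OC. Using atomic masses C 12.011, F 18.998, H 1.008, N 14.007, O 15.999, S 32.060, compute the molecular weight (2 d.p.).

171.20 g/mol

First, the molecular formula is C8H13NO3 (counting implicit H from valence).
  C: 8 × 12.011 = 96.088
  H: 13 × 1.008 = 13.104
  N: 1 × 14.007 = 14.007
  O: 3 × 15.999 = 47.997
Sum: 8×12.011 + 13×1.008 + 1×14.007 + 3×15.999 = 171.196 → 171.20 g/mol.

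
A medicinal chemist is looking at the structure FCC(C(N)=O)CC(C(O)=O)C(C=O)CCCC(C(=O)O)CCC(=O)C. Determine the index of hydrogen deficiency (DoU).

Molecular formula: C17H26FNO7.
DoU = (2C + 2 + N − H − X) / 2, where X is the halogen count and O/S are ignored.
    = (2·17 + 2 + 1 − 26 − 1) / 2 = 10 / 2 = 5.

5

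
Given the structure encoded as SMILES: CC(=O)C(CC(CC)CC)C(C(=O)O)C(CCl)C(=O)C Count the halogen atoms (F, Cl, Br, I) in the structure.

Halogen atoms appear at heavy-atom position 17 (1×Cl).
Other groups present: 1 carboxylic acid, 2 ketone.
Halogen count: 1.

1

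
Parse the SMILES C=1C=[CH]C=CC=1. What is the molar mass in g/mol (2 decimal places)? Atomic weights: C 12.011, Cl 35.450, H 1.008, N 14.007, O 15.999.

78.11 g/mol

First, the molecular formula is C6H6 (counting implicit H from valence).
  C: 6 × 12.011 = 72.066
  H: 6 × 1.008 = 6.048
Sum: 6×12.011 + 6×1.008 = 78.114 → 78.11 g/mol.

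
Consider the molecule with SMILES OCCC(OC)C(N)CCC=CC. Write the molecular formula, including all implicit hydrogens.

Walk through each heavy atom and fill implicit hydrogens from standard valence (C 4, N 3, O 2, S 2, halogen 1):
  atom 1: O, bond orders sum to 1 (valence 2) → 1 H
  atom 2: C, bond orders sum to 2 (valence 4) → 2 H
  atom 3: C, bond orders sum to 2 (valence 4) → 2 H
  atom 4: C, bond orders sum to 3 (valence 4) → 1 H
  atom 5: O, bond orders sum to 2 (valence 2) → 0 H
  atom 6: C, bond orders sum to 1 (valence 4) → 3 H
  atom 7: C, bond orders sum to 3 (valence 4) → 1 H
  atom 8: N, bond orders sum to 1 (valence 3) → 2 H
  atom 9: C, bond orders sum to 2 (valence 4) → 2 H
  atom 10: C, bond orders sum to 2 (valence 4) → 2 H
  atom 11: C, bond orders sum to 3 (valence 4) → 1 H
  atom 12: C, bond orders sum to 3 (valence 4) → 1 H
  atom 13: C, bond orders sum to 1 (valence 4) → 3 H
Totals → C:10, H:21, N:1, O:2.
In Hill order: C10H21NO2.

C10H21NO2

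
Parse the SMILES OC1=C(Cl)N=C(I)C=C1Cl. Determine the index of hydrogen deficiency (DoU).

Degree of unsaturation = (number of rings) + (number of π bonds).
Ring closures in the SMILES: 1.
π bonds: 3 double bonds (each 1 DoU) → 3 DoU from unsaturation.
Total DoU = 1 + 3 = 4.

4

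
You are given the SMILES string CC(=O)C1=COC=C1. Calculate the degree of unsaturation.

4

Degree of unsaturation = (number of rings) + (number of π bonds).
Ring closures in the SMILES: 1.
π bonds: 3 double bonds (each 1 DoU) → 3 DoU from unsaturation.
Total DoU = 1 + 3 = 4.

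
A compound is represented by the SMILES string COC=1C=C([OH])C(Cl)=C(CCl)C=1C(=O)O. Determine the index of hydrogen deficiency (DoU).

Degree of unsaturation = (number of rings) + (number of π bonds).
Ring closures in the SMILES: 1.
π bonds: 4 double bonds (each 1 DoU) → 4 DoU from unsaturation.
Total DoU = 1 + 4 = 5.

5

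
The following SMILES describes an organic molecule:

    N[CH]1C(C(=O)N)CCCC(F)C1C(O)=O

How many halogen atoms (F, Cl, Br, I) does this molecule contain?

Halogen atoms appear at heavy-atom position 11 (1×F).
Other groups present: 1 amide, 1 carboxylic acid, 1 primary amine.
Halogen count: 1.

1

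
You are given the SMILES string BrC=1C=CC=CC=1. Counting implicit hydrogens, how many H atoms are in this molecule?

Walk through each heavy atom and fill implicit hydrogens from standard valence (C 4, N 3, O 2, S 2, halogen 1):
  atom 1: Br (halogen, monovalent) → 0 H
  atom 2: C, bond orders sum to 4 (valence 4) → 0 H
  atom 3: C, bond orders sum to 3 (valence 4) → 1 H
  atom 4: C, bond orders sum to 3 (valence 4) → 1 H
  atom 5: C, bond orders sum to 3 (valence 4) → 1 H
  atom 6: C, bond orders sum to 3 (valence 4) → 1 H
  atom 7: C, bond orders sum to 3 (valence 4) → 1 H
Total hydrogens: 5.

5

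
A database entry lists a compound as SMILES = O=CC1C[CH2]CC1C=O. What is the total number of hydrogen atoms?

Walk through each heavy atom and fill implicit hydrogens from standard valence (C 4, N 3, O 2, S 2, halogen 1):
  atom 1: O, bond orders sum to 2 (valence 2) → 0 H
  atom 2: C, bond orders sum to 3 (valence 4) → 1 H
  atom 3: C, bond orders sum to 3 (valence 4) → 1 H
  atom 4: C, bond orders sum to 2 (valence 4) → 2 H
  atom 5: C with explicit H count 2
  atom 6: C, bond orders sum to 2 (valence 4) → 2 H
  atom 7: C, bond orders sum to 3 (valence 4) → 1 H
  atom 8: C, bond orders sum to 3 (valence 4) → 1 H
  atom 9: O, bond orders sum to 2 (valence 2) → 0 H
Total hydrogens: 10.

10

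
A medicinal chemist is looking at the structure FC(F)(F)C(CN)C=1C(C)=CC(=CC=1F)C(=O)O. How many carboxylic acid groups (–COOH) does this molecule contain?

The carboxylic acid motif appears at heavy-atom position 16 in the SMILES.
Other groups present: 1 primary amine.
Carboxylic acid count: 1.

1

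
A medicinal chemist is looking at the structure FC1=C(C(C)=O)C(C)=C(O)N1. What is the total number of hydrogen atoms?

8

Walk through each heavy atom and fill implicit hydrogens from standard valence (C 4, N 3, O 2, S 2, halogen 1):
  atom 1: F (halogen, monovalent) → 0 H
  atom 2: C, bond orders sum to 4 (valence 4) → 0 H
  atom 3: C, bond orders sum to 4 (valence 4) → 0 H
  atom 4: C, bond orders sum to 4 (valence 4) → 0 H
  atom 5: C, bond orders sum to 1 (valence 4) → 3 H
  atom 6: O, bond orders sum to 2 (valence 2) → 0 H
  atom 7: C, bond orders sum to 4 (valence 4) → 0 H
  atom 8: C, bond orders sum to 1 (valence 4) → 3 H
  atom 9: C, bond orders sum to 4 (valence 4) → 0 H
  atom 10: O, bond orders sum to 1 (valence 2) → 1 H
  atom 11: N, bond orders sum to 2 (valence 3) → 1 H
Total hydrogens: 8.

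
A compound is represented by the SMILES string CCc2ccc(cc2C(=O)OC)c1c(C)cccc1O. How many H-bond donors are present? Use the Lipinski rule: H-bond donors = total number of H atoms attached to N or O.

Donors: find every N or O and count the H atoms it carries.
  atom 10 (O): bond orders sum to 2 → 0 H
  atom 11 (O): bond orders sum to 2 → 0 H
  atom 20 (O): bond orders sum to 1 → 1 H
Lipinski HBD = 1.

1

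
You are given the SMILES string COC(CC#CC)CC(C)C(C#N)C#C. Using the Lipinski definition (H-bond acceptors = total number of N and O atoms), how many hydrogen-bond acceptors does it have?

2

N atoms: 1; O atoms: 1.
Lipinski HBA = 1 + 1 = 2.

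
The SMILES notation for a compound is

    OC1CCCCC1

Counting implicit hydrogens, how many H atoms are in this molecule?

12

Walk through each heavy atom and fill implicit hydrogens from standard valence (C 4, N 3, O 2, S 2, halogen 1):
  atom 1: O, bond orders sum to 1 (valence 2) → 1 H
  atom 2: C, bond orders sum to 3 (valence 4) → 1 H
  atom 3: C, bond orders sum to 2 (valence 4) → 2 H
  atom 4: C, bond orders sum to 2 (valence 4) → 2 H
  atom 5: C, bond orders sum to 2 (valence 4) → 2 H
  atom 6: C, bond orders sum to 2 (valence 4) → 2 H
  atom 7: C, bond orders sum to 2 (valence 4) → 2 H
Total hydrogens: 12.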